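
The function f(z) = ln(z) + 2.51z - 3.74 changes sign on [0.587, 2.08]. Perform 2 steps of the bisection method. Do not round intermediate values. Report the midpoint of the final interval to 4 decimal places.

f(0.587000) = -2.799360, f(2.080000) = 2.213168 (opposite signs)
step 1: m = 1.333500, f(m) = -0.105108 < 0 → root in [1.333500, 2.080000]
step 2: m = 1.706750, f(m) = 1.078533 > 0 → root in [1.333500, 1.706750]
Midpoint of [1.333500, 1.706750] = 1.520125

1.5201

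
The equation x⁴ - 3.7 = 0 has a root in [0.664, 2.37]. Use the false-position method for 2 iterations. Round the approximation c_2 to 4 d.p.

1.0094

False-position update: c = (a·f(b) − b·f(a))/(f(b) − f(a)); replace the endpoint whose sign matches f(c).
f(0.664000) = -3.505611, f(2.370000) = 27.849566
step 1: c = 0.854736, f(c) = -3.166261 < 0 → new bracket [0.854736, 2.370000]
step 2: c = 1.009423, f(c) = -2.661774 < 0 → new bracket [1.009423, 2.370000]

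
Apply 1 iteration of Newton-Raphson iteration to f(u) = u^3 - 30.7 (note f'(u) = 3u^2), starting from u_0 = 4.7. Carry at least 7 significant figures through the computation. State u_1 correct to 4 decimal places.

3.5966

u_0 = 4.700000: f = 73.123000, f' = 66.270000 → u_1 = 4.700000 - (73.123000)/(66.270000) = 3.596590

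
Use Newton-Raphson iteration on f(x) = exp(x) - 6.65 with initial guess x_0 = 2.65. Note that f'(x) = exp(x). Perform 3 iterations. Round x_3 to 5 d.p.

1.89489

Newton update: x ← x − f(x)/f'(x).
x_0 = 2.650000: f = 7.504039, f' = 14.154039 → x_1 = 2.650000 - (7.504039)/(14.154039) = 2.119831
x_1 = 2.119831: f = 1.679726, f' = 8.329726 → x_2 = 2.119831 - (1.679726)/(8.329726) = 1.918176
x_2 = 1.918176: f = 0.158529, f' = 6.808529 → x_3 = 1.918176 - (0.158529)/(6.808529) = 1.894892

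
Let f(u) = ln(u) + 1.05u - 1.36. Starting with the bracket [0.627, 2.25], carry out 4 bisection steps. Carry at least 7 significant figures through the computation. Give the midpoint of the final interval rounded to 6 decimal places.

1.184906

f(0.627000) = -1.168459, f(2.250000) = 1.813430 (opposite signs)
step 1: m = 1.438500, f(m) = 0.514026 > 0 → root in [0.627000, 1.438500]
step 2: m = 1.032750, f(m) = -0.243387 < 0 → root in [1.032750, 1.438500]
step 3: m = 1.235625, f(m) = 0.148983 > 0 → root in [1.032750, 1.235625]
step 4: m = 1.134187, f(m) = -0.043187 < 0 → root in [1.134187, 1.235625]
Midpoint of [1.134187, 1.235625] = 1.184906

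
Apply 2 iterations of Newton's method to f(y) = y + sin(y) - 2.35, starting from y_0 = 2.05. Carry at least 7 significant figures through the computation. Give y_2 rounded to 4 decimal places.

1.3228

f'(y) = 1 + cos(y)
y_0 = 2.050000: f = 0.587362, f' = 0.538927 → y_1 = 2.050000 - (0.587362)/(0.538927) = 0.960127
y_1 = 0.960127: f = -0.570609, f' = 1.573416 → y_2 = 0.960127 - (-0.570609)/(1.573416) = 1.322783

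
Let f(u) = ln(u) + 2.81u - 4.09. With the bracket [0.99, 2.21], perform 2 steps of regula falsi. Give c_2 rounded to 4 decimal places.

1.3497

False-position update: c = (a·f(b) − b·f(a))/(f(b) − f(a)); replace the endpoint whose sign matches f(c).
f(0.990000) = -1.318150, f(2.210000) = 2.913093
step 1: c = 1.370064, f(c) = 0.074738 > 0 → new bracket [0.990000, 1.370064]
step 2: c = 1.349671, f(c) = 0.002437 > 0 → new bracket [0.990000, 1.349671]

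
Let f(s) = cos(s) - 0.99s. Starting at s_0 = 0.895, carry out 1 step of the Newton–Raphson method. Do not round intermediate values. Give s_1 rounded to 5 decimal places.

0.74782

f'(s) = -sin(s) - 0.99
s_0 = 0.895000: f = -0.260531, f' = -1.770209 → s_1 = 0.895000 - (-0.260531)/(-1.770209) = 0.747825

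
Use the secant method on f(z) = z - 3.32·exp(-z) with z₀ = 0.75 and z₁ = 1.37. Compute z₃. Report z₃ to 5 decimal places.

Secant update: z_(k+1) = z_k − f(z_k)·(z_k − z_(k-1))/(f(z_k) − f(z_(k-1))).
f(z_0) = -0.818257, f(z_1) = 0.526365
z_2 = 1.370000 - (0.526365)·(1.370000 - 0.750000)/(0.526365 - (-0.818257)) = 1.127295; f(z_2) = 0.051920
z_3 = 1.127295 - (0.051920)·(1.127295 - 1.370000)/(0.051920 - (0.526365)) = 1.100735; f(z_3) = -0.003585

1.10074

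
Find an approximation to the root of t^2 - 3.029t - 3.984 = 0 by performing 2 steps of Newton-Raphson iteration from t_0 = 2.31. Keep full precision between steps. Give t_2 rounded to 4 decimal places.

f'(t) = 2t - 3.029
t_0 = 2.310000: f = -5.644890, f' = 1.591000 → t_1 = 2.310000 - (-5.644890)/(1.591000) = 5.858014
t_1 = 5.858014: f = 12.588402, f' = 8.687028 → t_2 = 5.858014 - (12.588402)/(8.687028) = 4.408910

4.4089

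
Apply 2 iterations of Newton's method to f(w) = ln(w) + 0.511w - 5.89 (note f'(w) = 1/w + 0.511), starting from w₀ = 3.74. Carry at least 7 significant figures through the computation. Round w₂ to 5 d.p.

Newton update: w ← w − f(w)/f'(w).
w_0 = 3.740000: f = -2.659774, f' = 0.778380 → w_1 = 3.740000 - (-2.659774)/(0.778380) = 7.157066
w_1 = 7.157066: f = -0.264639, f' = 0.650722 → w_2 = 7.157066 - (-0.264639)/(0.650722) = 7.563751

7.56375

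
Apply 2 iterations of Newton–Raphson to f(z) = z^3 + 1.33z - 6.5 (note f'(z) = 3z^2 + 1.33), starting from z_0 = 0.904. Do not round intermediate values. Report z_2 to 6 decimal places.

z_0 = 0.904000: f = -4.558917, f' = 3.781648 → z_1 = 0.904000 - (-4.558917)/(3.781648) = 2.109537
z_1 = 2.109537: f = 5.693433, f' = 14.680440 → z_2 = 2.109537 - (5.693433)/(14.680440) = 1.721713

1.721713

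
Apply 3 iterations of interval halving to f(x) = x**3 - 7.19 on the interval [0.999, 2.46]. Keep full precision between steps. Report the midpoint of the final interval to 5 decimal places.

2.00344

f(0.999000) = -6.192997, f(2.460000) = 7.696936 (opposite signs)
step 1: m = 1.729500, f(m) = -2.016771 < 0 → root in [1.729500, 2.460000]
step 2: m = 2.094750, f(m) = 2.001716 > 0 → root in [1.729500, 2.094750]
step 3: m = 1.912125, f(m) = -0.198846 < 0 → root in [1.912125, 2.094750]
Midpoint of [1.912125, 2.094750] = 2.003437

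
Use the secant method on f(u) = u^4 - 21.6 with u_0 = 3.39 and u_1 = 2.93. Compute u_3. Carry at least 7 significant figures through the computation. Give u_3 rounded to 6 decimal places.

2.289722

f(u_0) = 110.468362, f(u_1) = 52.100508
u_2 = 2.930000 - (52.100508)·(2.930000 - 3.390000)/(52.100508 - (110.468362)) = 2.519393; f(u_2) = 18.688756
u_3 = 2.519393 - (18.688756)·(2.519393 - 2.930000)/(18.688756 - (52.100508)) = 2.289722; f(u_3) = 5.887220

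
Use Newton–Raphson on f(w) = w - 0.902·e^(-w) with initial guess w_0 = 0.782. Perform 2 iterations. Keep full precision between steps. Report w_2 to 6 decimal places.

0.530585

f'(w) = 1 + 0.902·e^(-w)
w_0 = 0.782000: f = 0.369344, f' = 1.412656 → w_1 = 0.782000 - (0.369344)/(1.412656) = 0.520546
w_1 = 0.520546: f = -0.015418, f' = 1.535965 → w_2 = 0.520546 - (-0.015418)/(1.535965) = 0.530585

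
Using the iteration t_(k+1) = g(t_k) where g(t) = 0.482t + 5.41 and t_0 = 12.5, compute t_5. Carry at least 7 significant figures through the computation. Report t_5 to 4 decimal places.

10.4975

t_1 = g(12.500000) = 11.435000
t_2 = g(11.435000) = 10.921670
t_3 = g(10.921670) = 10.674245
t_4 = g(10.674245) = 10.554986
t_5 = g(10.554986) = 10.497503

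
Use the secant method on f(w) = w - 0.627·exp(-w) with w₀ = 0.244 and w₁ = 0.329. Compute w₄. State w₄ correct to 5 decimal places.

0.41432

Secant update: w_(k+1) = w_k − f(w_k)·(w_k − w_(k-1))/(f(w_k) − f(w_(k-1))).
f(w_0) = -0.247247, f(w_1) = -0.122216
w_2 = 0.329000 - (-0.122216)·(0.329000 - 0.244000)/(-0.122216 - (-0.247247)) = 0.412087; f(w_2) = -0.003155
w_3 = 0.412087 - (-0.003155)·(0.412087 - 0.329000)/(-0.003155 - (-0.122216)) = 0.414288; f(w_3) = -0.000040
w_4 = 0.414288 - (-0.000040)·(0.414288 - 0.412087)/(-0.000040 - (-0.003155)) = 0.414316; f(w_4) = -0.000000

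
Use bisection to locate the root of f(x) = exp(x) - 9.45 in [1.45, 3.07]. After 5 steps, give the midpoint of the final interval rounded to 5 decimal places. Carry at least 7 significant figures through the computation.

2.23469

f(1.450000) = -5.186885, f(3.070000) = 12.091903 (opposite signs)
step 1: m = 2.260000, f(m) = 0.133089 > 0 → root in [1.450000, 2.260000]
step 2: m = 1.855000, f(m) = -3.058302 < 0 → root in [1.855000, 2.260000]
step 3: m = 2.057500, f(m) = -1.623621 < 0 → root in [2.057500, 2.260000]
step 4: m = 2.158750, f(m) = -0.789694 < 0 → root in [2.158750, 2.260000]
step 5: m = 2.209375, f(m) = -0.339979 < 0 → root in [2.209375, 2.260000]
Midpoint of [2.209375, 2.260000] = 2.234687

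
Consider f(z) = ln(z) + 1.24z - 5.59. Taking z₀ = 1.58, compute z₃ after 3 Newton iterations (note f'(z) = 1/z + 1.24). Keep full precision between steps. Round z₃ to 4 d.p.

3.4982

z_0 = 1.580000: f = -3.173375, f' = 1.872911 → z_1 = 1.580000 - (-3.173375)/(1.872911) = 3.274354
z_1 = 3.274354: f = -0.343680, f' = 1.545404 → z_2 = 3.274354 - (-0.343680)/(1.545404) = 3.496743
z_2 = 3.496743: f = -0.002207, f' = 1.525980 → z_3 = 3.496743 - (-0.002207)/(1.525980) = 3.498189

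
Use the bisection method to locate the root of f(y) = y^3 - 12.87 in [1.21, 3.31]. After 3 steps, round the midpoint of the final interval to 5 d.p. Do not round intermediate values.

f(1.210000) = -11.098439, f(3.310000) = 23.394691 (opposite signs)
step 1: m = 2.260000, f(m) = -1.326824 < 0 → root in [2.260000, 3.310000]
step 2: m = 2.785000, f(m) = 8.731087 > 0 → root in [2.260000, 2.785000]
step 3: m = 2.522500, f(m) = 3.180683 > 0 → root in [2.260000, 2.522500]
Midpoint of [2.260000, 2.522500] = 2.391250

2.39125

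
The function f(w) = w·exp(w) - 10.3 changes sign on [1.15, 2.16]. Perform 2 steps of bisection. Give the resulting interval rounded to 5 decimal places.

[1.65500, 1.90750]

f(1.150000) = -6.668078, f(2.160000) = 8.429657 (opposite signs)
step 1: m = 1.655000, f(m) = -1.639253 < 0 → root in [1.655000, 2.160000]
step 2: m = 1.907500, f(m) = 2.549353 > 0 → root in [1.655000, 1.907500]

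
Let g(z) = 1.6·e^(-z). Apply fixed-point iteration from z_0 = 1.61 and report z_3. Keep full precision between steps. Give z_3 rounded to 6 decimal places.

z_1 = g(1.610000) = 0.319820
z_2 = g(0.319820) = 1.162047
z_3 = g(1.162047) = 0.500552

0.500552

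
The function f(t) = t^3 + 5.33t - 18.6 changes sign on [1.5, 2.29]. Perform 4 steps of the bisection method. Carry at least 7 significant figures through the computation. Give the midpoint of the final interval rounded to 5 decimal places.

f(1.500000) = -7.230000, f(2.290000) = 5.614689 (opposite signs)
step 1: m = 1.895000, f(m) = -1.694658 < 0 → root in [1.895000, 2.290000]
step 2: m = 2.092500, f(m) = 1.715154 > 0 → root in [1.895000, 2.092500]
step 3: m = 1.993750, f(m) = -0.048078 < 0 → root in [1.993750, 2.092500]
step 4: m = 2.043125, f(m) = 0.818595 > 0 → root in [1.993750, 2.043125]
Midpoint of [1.993750, 2.043125] = 2.018438

2.01844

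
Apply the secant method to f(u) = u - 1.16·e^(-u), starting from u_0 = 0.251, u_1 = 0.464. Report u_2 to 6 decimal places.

0.610379

Secant update: u_(k+1) = u_k − f(u_k)·(u_k − u_(k-1))/(f(u_k) − f(u_(k-1))).
f(u_0) = -0.651506, f(u_1) = -0.265366
u_2 = 0.464000 - (-0.265366)·(0.464000 - 0.251000)/(-0.265366 - (-0.651506)) = 0.610379; f(u_2) = -0.019669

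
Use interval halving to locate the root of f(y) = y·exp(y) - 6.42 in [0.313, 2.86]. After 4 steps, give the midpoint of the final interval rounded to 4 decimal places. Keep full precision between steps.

1.5069

f(0.313000) = -5.991966, f(2.860000) = 43.519967 (opposite signs)
step 1: m = 1.586500, f(m) = 1.332616 > 0 → root in [0.313000, 1.586500]
step 2: m = 0.949750, f(m) = -3.964836 < 0 → root in [0.949750, 1.586500]
step 3: m = 1.268125, f(m) = -1.912853 < 0 → root in [1.268125, 1.586500]
step 4: m = 1.427312, f(m) = -0.471698 < 0 → root in [1.427312, 1.586500]
Midpoint of [1.427312, 1.586500] = 1.506906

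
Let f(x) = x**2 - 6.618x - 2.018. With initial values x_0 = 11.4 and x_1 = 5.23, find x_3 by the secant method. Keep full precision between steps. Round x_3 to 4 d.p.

7.1755

f(x_0) = 52.496800, f(x_1) = -9.277240
x_2 = 5.230000 - (-9.277240)·(5.230000 - 11.400000)/(-9.277240 - (52.496800)) = 6.156612; f(x_2) = -4.858587
x_3 = 6.156612 - (-4.858587)·(6.156612 - 5.230000)/(-4.858587 - (-9.277240)) = 7.175480; f(x_3) = 1.982188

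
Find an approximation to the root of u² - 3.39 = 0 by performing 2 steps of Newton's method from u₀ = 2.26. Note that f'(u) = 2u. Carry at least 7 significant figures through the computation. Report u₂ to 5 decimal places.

Newton update: u ← u − f(u)/f'(u).
u_0 = 2.260000: f = 1.717600, f' = 4.520000 → u_1 = 2.260000 - (1.717600)/(4.520000) = 1.880000
u_1 = 1.880000: f = 0.144400, f' = 3.760000 → u_2 = 1.880000 - (0.144400)/(3.760000) = 1.841596

1.84160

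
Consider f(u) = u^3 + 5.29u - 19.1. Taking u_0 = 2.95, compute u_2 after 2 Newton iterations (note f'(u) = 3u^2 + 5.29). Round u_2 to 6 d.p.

2.044385

u_0 = 2.950000: f = 22.177875, f' = 31.397500 → u_1 = 2.950000 - (22.177875)/(31.397500) = 2.243642
u_1 = 2.243642: f = 4.063202, f' = 20.391788 → u_2 = 2.243642 - (4.063202)/(20.391788) = 2.044385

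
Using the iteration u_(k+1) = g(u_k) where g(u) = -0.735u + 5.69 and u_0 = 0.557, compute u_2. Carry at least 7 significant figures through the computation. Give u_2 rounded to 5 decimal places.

1.80876

u_1 = g(0.557000) = 5.280605
u_2 = g(5.280605) = 1.808755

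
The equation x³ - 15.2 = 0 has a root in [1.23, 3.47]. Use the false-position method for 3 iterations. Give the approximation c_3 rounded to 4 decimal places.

2.4216

False-position update: c = (a·f(b) − b·f(a))/(f(b) − f(a)); replace the endpoint whose sign matches f(c).
f(1.230000) = -13.339133, f(3.470000) = 26.581923
step 1: c = 1.978469, f(c) = -7.455605 < 0 → new bracket [1.978469, 3.470000]
step 2: c = 2.305175, f(c) = -2.950692 < 0 → new bracket [2.305175, 3.470000]
step 3: c = 2.421556, f(c) = -1.000158 < 0 → new bracket [2.421556, 3.470000]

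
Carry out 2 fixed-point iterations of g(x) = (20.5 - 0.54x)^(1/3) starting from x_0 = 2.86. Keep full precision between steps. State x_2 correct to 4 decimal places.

2.6712

x_1 = g(2.860000) = 2.666321
x_2 = g(2.666321) = 2.671216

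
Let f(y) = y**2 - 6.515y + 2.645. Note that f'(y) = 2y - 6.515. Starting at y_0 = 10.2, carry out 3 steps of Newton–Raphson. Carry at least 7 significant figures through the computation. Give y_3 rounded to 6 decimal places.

6.085639

Newton update: y ← y − f(y)/f'(y).
y_0 = 10.200000: f = 40.232000, f' = 13.885000 → y_1 = 10.200000 - (40.232000)/(13.885000) = 7.302485
y_1 = 7.302485: f = 8.395595, f' = 8.089969 → y_2 = 7.302485 - (8.395595)/(8.089969) = 6.264706
y_2 = 6.264706: f = 1.076984, f' = 6.014413 → y_3 = 6.264706 - (1.076984)/(6.014413) = 6.085639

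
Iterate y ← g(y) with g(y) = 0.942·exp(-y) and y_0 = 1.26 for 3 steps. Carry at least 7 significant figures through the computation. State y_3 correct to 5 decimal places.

0.45801

y_1 = g(1.260000) = 0.267202
y_2 = g(0.267202) = 0.721118
y_3 = g(0.721118) = 0.458008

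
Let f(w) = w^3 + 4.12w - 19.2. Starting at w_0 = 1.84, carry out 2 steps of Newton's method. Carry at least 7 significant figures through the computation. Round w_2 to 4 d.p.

2.1730

f'(w) = 3w^2 + 4.12
w_0 = 1.840000: f = -5.389696, f' = 14.276800 → w_1 = 1.840000 - (-5.389696)/(14.276800) = 2.217514
w_1 = 2.217514: f = 0.840496, f' = 18.872109 → w_2 = 2.217514 - (0.840496)/(18.872109) = 2.172978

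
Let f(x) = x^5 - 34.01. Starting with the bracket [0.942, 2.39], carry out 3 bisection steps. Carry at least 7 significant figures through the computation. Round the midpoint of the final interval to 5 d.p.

1.93750

f(0.942000) = -33.268255, f(2.390000) = 43.971127 (opposite signs)
step 1: m = 1.666000, f(m) = -21.175617 < 0 → root in [1.666000, 2.390000]
step 2: m = 2.028000, f(m) = 0.293604 > 0 → root in [1.666000, 2.028000]
step 3: m = 1.847000, f(m) = -12.515147 < 0 → root in [1.847000, 2.028000]
Midpoint of [1.847000, 2.028000] = 1.937500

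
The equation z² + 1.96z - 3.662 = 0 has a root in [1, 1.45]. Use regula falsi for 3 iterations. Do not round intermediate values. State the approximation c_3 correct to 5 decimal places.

1.16994

f(1.000000) = -0.702000, f(1.450000) = 1.282500
step 1: c = 1.159184, f(c) = -0.046293 < 0 → new bracket [1.159184, 1.450000]
step 2: c = 1.169315, f(c) = -0.002844 < 0 → new bracket [1.169315, 1.450000]
step 3: c = 1.169936, f(c) = -0.000174 < 0 → new bracket [1.169936, 1.450000]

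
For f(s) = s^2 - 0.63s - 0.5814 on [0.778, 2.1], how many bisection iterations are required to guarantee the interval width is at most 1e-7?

24

Initial width b − a = 2.1 − 0.778 = 1.322000.
After n steps the width is (b−a)/2^n; need (b−a)/2^n ≤ 1e-7.
So n ≥ log₂(1.322000/1e-7) = log₂(13220000.0000) ≈ 23.6562.
Hence n = 24.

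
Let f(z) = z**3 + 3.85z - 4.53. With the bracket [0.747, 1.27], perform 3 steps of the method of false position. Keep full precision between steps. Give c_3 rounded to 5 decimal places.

f(0.747000) = -1.237217, f(1.270000) = 2.407883
step 1: c = 0.924516, f(c) = -0.180400 < 0 → new bracket [0.924516, 1.270000]
step 2: c = 0.948596, f(c) = -0.024326 < 0 → new bracket [0.948596, 1.270000]
step 3: c = 0.951811, f(c) = -0.003243 < 0 → new bracket [0.951811, 1.270000]

0.95181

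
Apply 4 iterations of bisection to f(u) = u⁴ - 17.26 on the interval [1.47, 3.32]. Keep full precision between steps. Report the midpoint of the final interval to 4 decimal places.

1.9903

f(1.470000) = -12.590511, f(3.320000) = 104.233302 (opposite signs)
step 1: m = 2.395000, f(m) = 15.641983 > 0 → root in [1.470000, 2.395000]
step 2: m = 1.932500, f(m) = -3.313090 < 0 → root in [1.932500, 2.395000]
step 3: m = 2.163750, f(m) = 4.659383 > 0 → root in [1.932500, 2.163750]
step 4: m = 2.048125, f(m) = 0.336481 > 0 → root in [1.932500, 2.048125]
Midpoint of [1.932500, 2.048125] = 1.990313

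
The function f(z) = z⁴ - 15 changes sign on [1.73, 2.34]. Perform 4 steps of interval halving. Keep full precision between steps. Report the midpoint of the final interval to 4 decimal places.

1.9778

f(1.730000) = -6.042550, f(2.340000) = 14.982195 (opposite signs)
step 1: m = 2.035000, f(m) = 2.149745 > 0 → root in [1.730000, 2.035000]
step 2: m = 1.882500, f(m) = -2.441437 < 0 → root in [1.882500, 2.035000]
step 3: m = 1.958750, f(m) = -0.279721 < 0 → root in [1.958750, 2.035000]
step 4: m = 1.996875, f(m) = 0.900234 > 0 → root in [1.958750, 1.996875]
Midpoint of [1.958750, 1.996875] = 1.977813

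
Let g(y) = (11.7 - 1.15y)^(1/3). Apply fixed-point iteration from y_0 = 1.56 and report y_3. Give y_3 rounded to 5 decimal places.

y_1 = g(1.560000) = 2.147663
y_2 = g(2.147663) = 2.097668
y_3 = g(2.097668) = 2.102015

2.10201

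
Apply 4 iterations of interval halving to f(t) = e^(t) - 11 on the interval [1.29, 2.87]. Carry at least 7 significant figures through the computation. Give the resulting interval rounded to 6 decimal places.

f(1.290000) = -7.367213, f(2.870000) = 6.637018 (opposite signs)
step 1: m = 2.080000, f(m) = -2.995531 < 0 → root in [2.080000, 2.870000]
step 2: m = 2.475000, f(m) = 0.881707 > 0 → root in [2.080000, 2.475000]
step 3: m = 2.277500, f(m) = -1.247731 < 0 → root in [2.277500, 2.475000]
step 4: m = 2.376250, f(m) = -0.235540 < 0 → root in [2.376250, 2.475000]

[2.376250, 2.475000]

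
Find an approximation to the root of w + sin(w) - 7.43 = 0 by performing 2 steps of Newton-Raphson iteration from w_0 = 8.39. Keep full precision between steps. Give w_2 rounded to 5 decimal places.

Newton update: w ← w − f(w)/f'(w).
f'(w) = 1 + cos(w)
w_0 = 8.390000: f = 1.819749, f' = 0.489283 → w_1 = 8.390000 - (1.819749)/(0.489283) = 4.670786
w_1 = 4.670786: f = -3.758349, f' = 0.958409 → w_2 = 4.670786 - (-3.758349)/(0.958409) = 8.592233

8.59223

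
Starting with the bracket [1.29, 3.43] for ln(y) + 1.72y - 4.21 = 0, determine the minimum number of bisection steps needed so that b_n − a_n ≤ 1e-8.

28

Initial width b − a = 3.43 − 1.29 = 2.140000.
After n steps the width is (b−a)/2^n; need (b−a)/2^n ≤ 1e-8.
So n ≥ log₂(2.140000/1e-8) = log₂(214000000.0000) ≈ 27.6730.
Hence n = 28.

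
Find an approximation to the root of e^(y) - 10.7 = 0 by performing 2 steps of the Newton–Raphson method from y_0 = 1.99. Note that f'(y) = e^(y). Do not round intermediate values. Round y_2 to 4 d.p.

2.3735

Newton update: y ← y − f(y)/f'(y).
y_0 = 1.990000: f = -3.384466, f' = 7.315534 → y_1 = 1.990000 - (-3.384466)/(7.315534) = 2.452641
y_1 = 2.452641: f = 0.918993, f' = 11.618993 → y_2 = 2.452641 - (0.918993)/(11.618993) = 2.373547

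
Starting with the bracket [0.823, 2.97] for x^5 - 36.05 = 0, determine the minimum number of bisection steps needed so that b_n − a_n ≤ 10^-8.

Initial width b − a = 2.97 − 0.823 = 2.147000.
After n steps the width is (b−a)/2^n; need (b−a)/2^n ≤ 10^-8.
So n ≥ log₂(2.147000/10^-8) = log₂(214700000.0000) ≈ 27.6777.
Hence n = 28.

28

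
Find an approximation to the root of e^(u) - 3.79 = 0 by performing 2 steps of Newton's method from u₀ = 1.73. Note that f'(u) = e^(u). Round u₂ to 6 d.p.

u_0 = 1.730000: f = 1.850654, f' = 5.640654 → u_1 = 1.730000 - (1.850654)/(5.640654) = 1.401908
u_1 = 1.401908: f = 0.272944, f' = 4.062944 → u_2 = 1.401908 - (0.272944)/(4.062944) = 1.334729

1.334729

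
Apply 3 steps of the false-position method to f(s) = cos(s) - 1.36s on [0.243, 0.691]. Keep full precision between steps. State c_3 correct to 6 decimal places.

0.604843

f(0.243000) = 0.640140, f(0.691000) = -0.169151
step 1: c = 0.597363, f(c) = 0.014408 > 0 → new bracket [0.597363, 0.691000]
step 2: c = 0.604713, f(c) = 0.000256 > 0 → new bracket [0.604713, 0.691000]
step 3: c = 0.604843, f(c) = 0.000005 > 0 → new bracket [0.604843, 0.691000]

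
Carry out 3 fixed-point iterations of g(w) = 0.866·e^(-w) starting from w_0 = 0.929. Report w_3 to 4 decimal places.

0.4681

w_1 = g(0.929000) = 0.342025
w_2 = g(0.342025) = 0.615146
w_3 = g(0.615146) = 0.468127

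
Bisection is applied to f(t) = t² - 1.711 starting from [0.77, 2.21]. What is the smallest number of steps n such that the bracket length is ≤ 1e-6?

21

Initial width b − a = 2.21 − 0.77 = 1.440000.
After n steps the width is (b−a)/2^n; need (b−a)/2^n ≤ 1e-6.
So n ≥ log₂(1.440000/1e-6) = log₂(1440000.0000) ≈ 20.4576.
Hence n = 21.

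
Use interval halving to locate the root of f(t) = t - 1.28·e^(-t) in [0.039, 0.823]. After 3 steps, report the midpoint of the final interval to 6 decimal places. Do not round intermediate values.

f(0.039000) = -1.192041, f(0.823000) = 0.260936 (opposite signs)
step 1: m = 0.431000, f(m) = -0.400819 < 0 → root in [0.431000, 0.823000]
step 2: m = 0.627000, f(m) = -0.056766 < 0 → root in [0.627000, 0.823000]
step 3: m = 0.725000, f(m) = 0.105065 > 0 → root in [0.627000, 0.725000]
Midpoint of [0.627000, 0.725000] = 0.676000

0.676000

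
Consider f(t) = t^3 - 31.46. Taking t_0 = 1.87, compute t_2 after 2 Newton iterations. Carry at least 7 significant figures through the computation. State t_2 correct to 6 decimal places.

3.412147

f'(t) = 3t^2
t_0 = 1.870000: f = -24.920797, f' = 10.490700 → t_1 = 1.870000 - (-24.920797)/(10.490700) = 4.245513
t_1 = 4.245513: f = 45.062757, f' = 54.073149 → t_2 = 4.245513 - (45.062757)/(54.073149) = 3.412147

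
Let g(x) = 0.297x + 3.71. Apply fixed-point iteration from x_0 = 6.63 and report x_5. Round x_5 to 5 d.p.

5.28051

x_1 = g(6.630000) = 5.679110
x_2 = g(5.679110) = 5.396696
x_3 = g(5.396696) = 5.312819
x_4 = g(5.312819) = 5.287907
x_5 = g(5.287907) = 5.280508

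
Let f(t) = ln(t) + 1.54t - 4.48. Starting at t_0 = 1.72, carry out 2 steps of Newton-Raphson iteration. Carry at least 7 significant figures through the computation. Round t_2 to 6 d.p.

2.353320

f'(t) = 1/t + 1.54
t_0 = 1.720000: f = -1.288876, f' = 2.121395 → t_1 = 1.720000 - (-1.288876)/(2.121395) = 2.327560
t_1 = 2.327560: f = -0.050736, f' = 1.969634 → t_2 = 2.327560 - (-0.050736)/(1.969634) = 2.353320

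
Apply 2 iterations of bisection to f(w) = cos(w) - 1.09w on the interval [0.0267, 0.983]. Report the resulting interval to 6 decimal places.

[0.504850, 0.743925]

f(0.026700) = 0.970541, f(0.983000) = -0.516941 (opposite signs)
step 1: m = 0.504850, f(m) = 0.324961 > 0 → root in [0.504850, 0.983000]
step 2: m = 0.743925, f(m) = -0.075062 < 0 → root in [0.504850, 0.743925]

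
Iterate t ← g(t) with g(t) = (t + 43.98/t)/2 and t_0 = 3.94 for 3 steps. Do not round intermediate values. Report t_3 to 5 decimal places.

t_1 = g(3.940000) = 7.551218
t_2 = g(7.551218) = 6.687722
t_3 = g(6.687722) = 6.631976

6.63198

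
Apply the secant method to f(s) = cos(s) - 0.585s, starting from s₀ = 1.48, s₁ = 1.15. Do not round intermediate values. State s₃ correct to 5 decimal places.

f(s_0) = -0.775128, f(s_1) = -0.264263
s_2 = 1.150000 - (-0.264263)·(1.150000 - 1.480000)/(-0.264263 - (-0.775128)) = 0.979296; f(s_2) = -0.015282
s_3 = 0.979296 - (-0.015282)·(0.979296 - 1.150000)/(-0.015282 - (-0.264263)) = 0.968819; f(s_3) = -0.000486

0.96882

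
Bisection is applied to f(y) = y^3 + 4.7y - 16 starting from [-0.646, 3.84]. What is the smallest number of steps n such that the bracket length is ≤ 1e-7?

26

Initial width b − a = 3.84 − -0.646 = 4.486000.
After n steps the width is (b−a)/2^n; need (b−a)/2^n ≤ 1e-7.
So n ≥ log₂(4.486000/1e-7) = log₂(44860000.0000) ≈ 25.4189.
Hence n = 26.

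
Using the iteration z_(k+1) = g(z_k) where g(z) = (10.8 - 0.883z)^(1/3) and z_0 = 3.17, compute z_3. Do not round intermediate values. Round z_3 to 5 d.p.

2.07707

z_1 = g(3.170000) = 2.000074
z_2 = g(2.000074) = 2.082695
z_3 = g(2.082695) = 2.077073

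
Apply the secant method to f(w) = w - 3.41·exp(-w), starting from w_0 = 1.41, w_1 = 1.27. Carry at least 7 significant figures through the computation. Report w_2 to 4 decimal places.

Secant update: w_(k+1) = w_k − f(w_k)·(w_k − w_(k-1))/(f(w_k) − f(w_(k-1))).
f(w_0) = 0.577471, f(w_1) = 0.312364
w_2 = 1.270000 - (0.312364)·(1.270000 - 1.410000)/(0.312364 - (0.577471)) = 1.105044; f(w_2) = -0.024335

1.1050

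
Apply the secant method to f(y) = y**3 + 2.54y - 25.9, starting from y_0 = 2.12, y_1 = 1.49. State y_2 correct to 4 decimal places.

3.0051

f(y_0) = -10.987072, f(y_1) = -18.807451
y_2 = 1.490000 - (-18.807451)·(1.490000 - 2.120000)/(-18.807451 - (-10.987072)) = 3.005105; f(y_2) = 8.871032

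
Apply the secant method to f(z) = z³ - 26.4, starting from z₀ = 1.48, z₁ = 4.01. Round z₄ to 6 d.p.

f(z_0) = -23.158208, f(z_1) = 38.081201
z_2 = 4.010000 - (38.081201)·(4.010000 - 1.480000)/(38.081201 - (-23.158208)) = 2.436741; f(z_2) = -11.931343
z_3 = 2.436741 - (-11.931343)·(2.436741 - 4.010000)/(-11.931343 - (38.081201)) = 2.812069; f(z_3) = -4.162915
z_4 = 2.812069 - (-4.162915)·(2.812069 - 2.436741)/(-4.162915 - (-11.931343)) = 3.013198; f(z_4) = 0.957916

3.013198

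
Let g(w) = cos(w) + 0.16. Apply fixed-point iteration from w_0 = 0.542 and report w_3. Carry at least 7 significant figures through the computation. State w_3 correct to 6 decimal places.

0.933664

w_1 = g(0.542000) = 1.016679
w_2 = g(1.016679) = 0.686193
w_3 = g(0.686193) = 0.933664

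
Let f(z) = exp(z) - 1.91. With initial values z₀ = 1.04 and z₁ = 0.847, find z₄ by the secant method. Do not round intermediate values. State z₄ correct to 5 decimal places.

0.64716

Secant update: z_(k+1) = z_k − f(z_k)·(z_k − z_(k-1))/(f(z_k) − f(z_(k-1))).
f(z_0) = 0.919217, f(z_1) = 0.422638
z_2 = 0.847000 - (0.422638)·(0.847000 - 1.040000)/(0.422638 - (0.919217)) = 0.682738; f(z_2) = 0.069289
z_3 = 0.682738 - (0.069289)·(0.682738 - 0.847000)/(0.069289 - (0.422638)) = 0.650527; f(z_3) = 0.006551
z_4 = 0.650527 - (0.006551)·(0.650527 - 0.682738)/(0.006551 - (0.069289)) = 0.647164; f(z_4) = 0.000116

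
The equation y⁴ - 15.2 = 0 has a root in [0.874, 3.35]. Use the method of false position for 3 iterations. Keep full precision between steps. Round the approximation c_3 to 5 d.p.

False-position update: c = (a·f(b) − b·f(a))/(f(b) − f(a)); replace the endpoint whose sign matches f(c).
f(0.874000) = -14.616493, f(3.350000) = 110.744506
step 1: c = 1.162690, f(c) = -13.372508 < 0 → new bracket [1.162690, 3.350000]
step 2: c = 1.398353, f(c) = -11.376445 < 0 → new bracket [1.398353, 3.350000]
step 3: c = 1.580163, f(c) = -8.965415 < 0 → new bracket [1.580163, 3.350000]

1.58016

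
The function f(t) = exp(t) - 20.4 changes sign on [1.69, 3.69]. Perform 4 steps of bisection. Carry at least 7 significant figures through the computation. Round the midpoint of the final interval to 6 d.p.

f(1.690000) = -14.980519, f(3.690000) = 19.644847 (opposite signs)
step 1: m = 2.690000, f(m) = -5.668324 < 0 → root in [2.690000, 3.690000]
step 2: m = 3.190000, f(m) = 3.888427 > 0 → root in [2.690000, 3.190000]
step 3: m = 2.940000, f(m) = -1.484154 < 0 → root in [2.940000, 3.190000]
step 4: m = 3.065000, f(m) = 1.034462 > 0 → root in [2.940000, 3.065000]
Midpoint of [2.940000, 3.065000] = 3.002500

3.002500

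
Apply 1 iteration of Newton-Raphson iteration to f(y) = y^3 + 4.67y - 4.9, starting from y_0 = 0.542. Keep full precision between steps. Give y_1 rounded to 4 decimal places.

0.9400

f'(y) = 3y^2 + 4.67
y_0 = 0.542000: f = -2.209640, f' = 5.551292 → y_1 = 0.542000 - (-2.209640)/(5.551292) = 0.940041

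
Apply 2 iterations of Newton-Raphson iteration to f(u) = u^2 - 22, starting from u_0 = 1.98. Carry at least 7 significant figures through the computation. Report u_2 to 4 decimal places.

4.9533

f'(u) = 2u
u_0 = 1.980000: f = -18.079600, f' = 3.960000 → u_1 = 1.980000 - (-18.079600)/(3.960000) = 6.545556
u_1 = 6.545556: f = 20.844298, f' = 13.091111 → u_2 = 6.545556 - (20.844298)/(13.091111) = 4.953307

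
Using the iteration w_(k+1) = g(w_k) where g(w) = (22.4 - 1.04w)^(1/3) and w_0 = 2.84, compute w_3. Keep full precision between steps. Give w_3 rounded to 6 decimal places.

w_1 = g(2.840000) = 2.689138
w_2 = g(2.689138) = 2.696351
w_3 = g(2.696351) = 2.696007

2.696007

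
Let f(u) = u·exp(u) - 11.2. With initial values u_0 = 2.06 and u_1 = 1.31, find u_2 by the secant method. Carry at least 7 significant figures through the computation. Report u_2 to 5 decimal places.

f(u_0) = 4.962698, f(u_1) = -6.344912
u_2 = 1.310000 - (-6.344912)·(1.310000 - 2.060000)/(-6.344912 - (4.962698)) = 1.730839; f(u_2) = -1.428740

1.73084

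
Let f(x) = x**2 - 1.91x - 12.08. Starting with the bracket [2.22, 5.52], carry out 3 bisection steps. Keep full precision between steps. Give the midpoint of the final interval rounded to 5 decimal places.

4.48875

f(2.220000) = -11.391800, f(5.520000) = 7.847200 (opposite signs)
step 1: m = 3.870000, f(m) = -4.494800 < 0 → root in [3.870000, 5.520000]
step 2: m = 4.695000, f(m) = 0.995575 > 0 → root in [3.870000, 4.695000]
step 3: m = 4.282500, f(m) = -1.919769 < 0 → root in [4.282500, 4.695000]
Midpoint of [4.282500, 4.695000] = 4.488750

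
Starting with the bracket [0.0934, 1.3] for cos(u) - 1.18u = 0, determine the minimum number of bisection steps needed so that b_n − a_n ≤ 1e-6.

Initial width b − a = 1.3 − 0.0934 = 1.206600.
After n steps the width is (b−a)/2^n; need (b−a)/2^n ≤ 1e-6.
So n ≥ log₂(1.206600/1e-6) = log₂(1206600.0000) ≈ 20.2025.
Hence n = 21.

21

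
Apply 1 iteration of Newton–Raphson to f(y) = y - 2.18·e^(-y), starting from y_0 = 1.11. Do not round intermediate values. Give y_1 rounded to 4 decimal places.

f'(y) = 1 + 2.18·e^(-y)
y_0 = 1.110000: f = 0.391561, f' = 1.718439 → y_1 = 1.110000 - (0.391561)/(1.718439) = 0.882141

0.8821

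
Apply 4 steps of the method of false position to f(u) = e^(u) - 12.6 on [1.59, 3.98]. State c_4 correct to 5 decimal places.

2.42760

f(1.590000) = -7.696251, f(3.980000) = 40.917034
step 1: c = 1.968375, f(c) = -5.440968 < 0 → new bracket [1.968375, 3.980000]
step 2: c = 2.204476, f(c) = -3.534499 < 0 → new bracket [2.204476, 3.980000]
step 3: c = 2.345654, f(c) = -2.159898 < 0 → new bracket [2.345654, 3.980000]
step 4: c = 2.427601, f(c) = -1.268333 < 0 → new bracket [2.427601, 3.980000]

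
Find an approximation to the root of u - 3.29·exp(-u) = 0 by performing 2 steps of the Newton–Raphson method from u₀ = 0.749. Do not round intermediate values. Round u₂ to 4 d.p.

1.0974

f'(u) = 1 + 3.29·exp(-u)
u_0 = 0.749000: f = -0.806641, f' = 2.555641 → u_1 = 0.749000 - (-0.806641)/(2.555641) = 1.064632
u_1 = 1.064632: f = -0.069941, f' = 2.134573 → u_2 = 1.064632 - (-0.069941)/(2.134573) = 1.097397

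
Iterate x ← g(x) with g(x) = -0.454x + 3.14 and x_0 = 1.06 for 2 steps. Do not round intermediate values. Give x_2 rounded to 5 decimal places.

1.93292

x_1 = g(1.060000) = 2.658760
x_2 = g(2.658760) = 1.932923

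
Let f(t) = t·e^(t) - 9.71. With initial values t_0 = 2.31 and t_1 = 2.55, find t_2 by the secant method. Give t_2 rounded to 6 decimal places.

1.963229

Secant update: t_(k+1) = t_k − f(t_k)·(t_k − t_(k-1))/(f(t_k) − f(t_(k-1))).
f(t_0) = 13.561921, f(t_1) = 22.948115
t_2 = 2.550000 - (22.948115)·(2.550000 - 2.310000)/(22.948115 - (13.561921)) = 1.963229; f(t_2) = 4.272679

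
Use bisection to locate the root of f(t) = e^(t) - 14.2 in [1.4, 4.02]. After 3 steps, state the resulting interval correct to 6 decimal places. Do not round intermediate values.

f(1.400000) = -10.144800, f(4.020000) = 41.501106 (opposite signs)
step 1: m = 2.710000, f(m) = 0.829276 > 0 → root in [1.400000, 2.710000]
step 2: m = 2.055000, f(m) = -6.393162 < 0 → root in [2.055000, 2.710000]
step 3: m = 2.382500, f(m) = -3.368051 < 0 → root in [2.382500, 2.710000]

[2.382500, 2.710000]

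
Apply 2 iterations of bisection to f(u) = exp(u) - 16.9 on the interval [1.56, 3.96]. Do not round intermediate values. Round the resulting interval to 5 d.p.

f(1.560000) = -12.141179, f(3.960000) = 35.557326 (opposite signs)
step 1: m = 2.760000, f(m) = -1.100157 < 0 → root in [2.760000, 3.960000]
step 2: m = 3.360000, f(m) = 11.889191 > 0 → root in [2.760000, 3.360000]

[2.76000, 3.36000]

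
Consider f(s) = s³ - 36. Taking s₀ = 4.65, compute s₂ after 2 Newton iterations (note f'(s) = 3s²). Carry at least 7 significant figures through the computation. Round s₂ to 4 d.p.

s_0 = 4.650000: f = 64.544625, f' = 64.867500 → s_1 = 4.650000 - (64.544625)/(64.867500) = 3.654977
s_1 = 3.654977: f = 12.826333, f' = 40.076581 → s_2 = 3.654977 - (12.826333)/(40.076581) = 3.334932

3.3349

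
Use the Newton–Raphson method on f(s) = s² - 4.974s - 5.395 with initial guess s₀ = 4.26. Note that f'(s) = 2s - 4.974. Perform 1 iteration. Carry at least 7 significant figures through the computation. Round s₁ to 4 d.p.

s_0 = 4.260000: f = -8.436640, f' = 3.546000 → s_1 = 4.260000 - (-8.436640)/(3.546000) = 6.639199

6.6392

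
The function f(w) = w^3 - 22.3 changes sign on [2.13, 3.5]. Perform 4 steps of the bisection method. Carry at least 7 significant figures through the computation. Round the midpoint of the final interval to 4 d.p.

f(2.130000) = -12.636403, f(3.500000) = 20.575000 (opposite signs)
step 1: m = 2.815000, f(m) = 0.006693 > 0 → root in [2.130000, 2.815000]
step 2: m = 2.472500, f(m) = -7.184974 < 0 → root in [2.472500, 2.815000]
step 3: m = 2.643750, f(m) = -3.821737 < 0 → root in [2.643750, 2.815000]
step 4: m = 2.729375, f(m) = -1.967554 < 0 → root in [2.729375, 2.815000]
Midpoint of [2.729375, 2.815000] = 2.772188

2.7722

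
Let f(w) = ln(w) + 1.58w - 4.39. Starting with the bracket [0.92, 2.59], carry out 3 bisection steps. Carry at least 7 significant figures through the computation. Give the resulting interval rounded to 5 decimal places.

[2.17250, 2.38125]

f(0.920000) = -3.019782, f(2.590000) = 0.653858 (opposite signs)
step 1: m = 1.755000, f(m) = -1.054631 < 0 → root in [1.755000, 2.590000]
step 2: m = 2.172500, f(m) = -0.181571 < 0 → root in [2.172500, 2.590000]
step 3: m = 2.381250, f(m) = 0.240001 > 0 → root in [2.172500, 2.381250]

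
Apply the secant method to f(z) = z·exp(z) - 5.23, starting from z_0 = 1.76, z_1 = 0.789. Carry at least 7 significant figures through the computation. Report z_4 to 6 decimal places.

1.342752

f(z_0) = 4.999890, f(z_1) = -3.493258
z_2 = 0.789000 - (-3.493258)·(0.789000 - 1.760000)/(-3.493258 - (4.999890)) = 1.188375; f(z_2) = -1.330055
z_3 = 1.188375 - (-1.330055)·(1.188375 - 0.789000)/(-1.330055 - (-3.493258)) = 1.433933; f(z_3) = 0.785588
z_4 = 1.433933 - (0.785588)·(1.433933 - 1.188375)/(0.785588 - (-1.330055)) = 1.342752; f(z_4) = -0.087843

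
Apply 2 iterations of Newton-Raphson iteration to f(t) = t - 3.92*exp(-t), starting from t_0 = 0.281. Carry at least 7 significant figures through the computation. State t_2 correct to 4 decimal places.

f'(t) = 1 + 3.92*exp(-t)
t_0 = 0.281000: f = -2.678711, f' = 3.959711 → t_1 = 0.281000 - (-2.678711)/(3.959711) = 0.957492
t_1 = 0.957492: f = -0.547218, f' = 2.504710 → t_2 = 0.957492 - (-0.547218)/(2.504710) = 1.175967

1.1760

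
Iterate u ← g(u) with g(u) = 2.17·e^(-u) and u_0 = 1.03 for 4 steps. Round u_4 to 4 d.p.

u_1 = g(1.030000) = 0.774705
u_2 = g(0.774705) = 1.000022
u_3 = g(1.000022) = 0.798281
u_4 = g(0.798281) = 0.976722

0.9767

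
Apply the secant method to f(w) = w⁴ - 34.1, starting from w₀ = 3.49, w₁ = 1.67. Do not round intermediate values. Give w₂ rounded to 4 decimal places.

2.0108

f(w_0) = 114.254836, f(w_1) = -26.322037
w_2 = 1.670000 - (-26.322037)·(1.670000 - 3.490000)/(-26.322037 - (114.254836)) = 2.010782; f(w_2) = -17.752167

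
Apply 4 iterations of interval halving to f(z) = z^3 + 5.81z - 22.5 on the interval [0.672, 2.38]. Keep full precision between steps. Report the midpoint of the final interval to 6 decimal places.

f(0.672000) = -18.292216, f(2.380000) = 4.809072 (opposite signs)
step 1: m = 1.526000, f(m) = -10.080380 < 0 → root in [1.526000, 2.380000]
step 2: m = 1.953000, f(m) = -3.703920 < 0 → root in [1.953000, 2.380000]
step 3: m = 2.166500, f(m) = 0.256314 > 0 → root in [1.953000, 2.166500]
step 4: m = 2.059750, f(m) = -1.794219 < 0 → root in [2.059750, 2.166500]
Midpoint of [2.059750, 2.166500] = 2.113125

2.113125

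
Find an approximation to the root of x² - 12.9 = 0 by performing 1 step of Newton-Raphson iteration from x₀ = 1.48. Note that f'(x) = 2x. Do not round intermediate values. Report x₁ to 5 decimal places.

5.09811

x_0 = 1.480000: f = -10.709600, f' = 2.960000 → x_1 = 1.480000 - (-10.709600)/(2.960000) = 5.098108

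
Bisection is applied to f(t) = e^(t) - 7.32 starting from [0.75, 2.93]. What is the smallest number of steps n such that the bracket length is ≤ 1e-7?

Initial width b − a = 2.93 − 0.75 = 2.180000.
After n steps the width is (b−a)/2^n; need (b−a)/2^n ≤ 1e-7.
So n ≥ log₂(2.180000/1e-7) = log₂(21800000.0000) ≈ 24.3778.
Hence n = 25.

25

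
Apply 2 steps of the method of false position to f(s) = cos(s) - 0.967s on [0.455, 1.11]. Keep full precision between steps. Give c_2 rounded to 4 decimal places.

False-position update: c = (a·f(b) − b·f(a))/(f(b) − f(a)); replace the endpoint whose sign matches f(c).
f(0.455000) = 0.458276, f(1.110000) = -0.628708
step 1: c = 0.731150, f(c) = 0.037385 > 0 → new bracket [0.731150, 1.110000]
step 2: c = 0.752413, f(c) = 0.002458 > 0 → new bracket [0.752413, 1.110000]

0.7524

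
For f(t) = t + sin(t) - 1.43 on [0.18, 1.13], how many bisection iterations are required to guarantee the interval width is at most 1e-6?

Initial width b − a = 1.13 − 0.18 = 0.950000.
After n steps the width is (b−a)/2^n; need (b−a)/2^n ≤ 1e-6.
So n ≥ log₂(0.950000/1e-6) = log₂(950000.0000) ≈ 19.8576.
Hence n = 20.

20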